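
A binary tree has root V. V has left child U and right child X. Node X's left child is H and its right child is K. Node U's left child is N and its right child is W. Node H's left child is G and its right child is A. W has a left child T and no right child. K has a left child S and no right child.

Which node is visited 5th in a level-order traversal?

W

Level-order visits nodes level by level from the root, left to right within each level.
Level 0: V
Level 1: U, X
Level 2: N, W, H, K
Level 3: T, G, A, S
Full level-order sequence: V, U, X, N, W, H, K, T, G, A, S.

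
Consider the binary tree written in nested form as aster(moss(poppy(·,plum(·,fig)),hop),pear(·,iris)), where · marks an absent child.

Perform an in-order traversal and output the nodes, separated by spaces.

In-order visits the left subtree, then the node, then the right subtree.
At aster: go left to moss.
  At moss: go left to poppy.
    At poppy: no left child.
    Visit poppy.
    At poppy: go right to plum.
      At plum: no left child.
      Visit plum.
      At plum: go right to fig.
        fig is a leaf — visit fig.
  Visit moss.
  At moss: go right to hop.
    hop is a leaf — visit hop.
Visit aster.
At aster: go right to pear.
  At pear: no left child.
  Visit pear.
  At pear: go right to iris.
    iris is a leaf — visit iris.

poppy plum fig moss hop aster pear iris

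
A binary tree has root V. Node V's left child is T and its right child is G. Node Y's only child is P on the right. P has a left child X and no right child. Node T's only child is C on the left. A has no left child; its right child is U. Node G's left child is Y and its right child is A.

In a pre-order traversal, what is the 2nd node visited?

Pre-order visits the node, then its left subtree, then its right subtree.
Visit V.
At V: go left to T.
  Visit T.
  At T: go left to C.
    C is a leaf — visit C.
  At T: no right child.
At V: go right to G.
  Visit G.
  At G: go left to Y.
    Visit Y.
    At Y: no left child.
    At Y: go right to P.
      Visit P.
      At P: go left to X.
        X is a leaf — visit X.
      At P: no right child.
  At G: go right to A.
    Visit A.
    At A: no left child.
    At A: go right to U.
      U is a leaf — visit U.
Full pre-order sequence: V, T, C, G, Y, P, X, A, U.

T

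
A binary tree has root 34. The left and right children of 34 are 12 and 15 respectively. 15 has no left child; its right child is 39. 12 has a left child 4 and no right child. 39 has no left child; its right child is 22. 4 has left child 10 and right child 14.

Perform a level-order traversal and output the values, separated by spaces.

Level-order visits nodes level by level from the root, left to right within each level.
Level 0: 34
Level 1: 12, 15
Level 2: 4, 39
Level 3: 10, 14, 22

34 12 15 4 39 10 14 22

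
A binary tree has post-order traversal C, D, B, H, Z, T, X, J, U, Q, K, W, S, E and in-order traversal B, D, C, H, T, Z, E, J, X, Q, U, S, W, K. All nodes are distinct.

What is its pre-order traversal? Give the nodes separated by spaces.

E T H B D C Z S Q J X U W K

The last element of post-order is the root; it splits in-order into left and right subtrees.
Root E: left subtree has 6 nodes {B, D, C, H, T, Z}, right has 7 {J, X, Q, U, S, W, K}.
  Root T: left subtree has 4 nodes {B, D, C, H}, right has 1 {Z}.
    Root H: left subtree has 3 nodes {B, D, C}, right has 0 { }.
      Root B: left subtree has 0 nodes { }, right has 2 {D, C}.
        Root D: left subtree has 0 nodes { }, right has 1 {C}.
  Root S: left subtree has 4 nodes {J, X, Q, U}, right has 2 {W, K}.
    Root Q: left subtree has 2 nodes {J, X}, right has 1 {U}.
      Root J: left subtree has 0 nodes { }, right has 1 {X}.
    Root W: left subtree has 0 nodes { }, right has 1 {K}.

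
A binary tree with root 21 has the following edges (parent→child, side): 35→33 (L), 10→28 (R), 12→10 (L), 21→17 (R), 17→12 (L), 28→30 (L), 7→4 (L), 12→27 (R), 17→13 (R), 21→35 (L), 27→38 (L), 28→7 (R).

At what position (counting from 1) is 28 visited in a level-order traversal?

9

Level-order visits nodes level by level from the root, left to right within each level.
Level 0: 21
Level 1: 35, 17
Level 2: 33, 12, 13
Level 3: 10, 27
Level 4: 28, 38
Level 5: 30, 7
Level 6: 4
Full level-order sequence: 21, 35, 17, 33, 12, 13, 10, 27, 28, 38, 30, 7, 4.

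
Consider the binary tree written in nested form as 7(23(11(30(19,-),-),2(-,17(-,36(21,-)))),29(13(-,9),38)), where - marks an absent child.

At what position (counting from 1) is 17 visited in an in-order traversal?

In-order visits the left subtree, then the node, then the right subtree.
At 7: go left to 23.
  At 23: go left to 11.
    At 11: go left to 30.
      At 30: go left to 19.
        19 is a leaf — visit 19.
      Visit 30.
      At 30: no right child.
    Visit 11.
    At 11: no right child.
  Visit 23.
  At 23: go right to 2.
    At 2: no left child.
    Visit 2.
    At 2: go right to 17.
      At 17: no left child.
      Visit 17.
      At 17: go right to 36.
        At 36: go left to 21.
          21 is a leaf — visit 21.
        Visit 36.
        At 36: no right child.
Visit 7.
At 7: go right to 29.
  At 29: go left to 13.
    At 13: no left child.
    Visit 13.
    At 13: go right to 9.
      9 is a leaf — visit 9.
  Visit 29.
  At 29: go right to 38.
    38 is a leaf — visit 38.
Full in-order sequence: 19, 30, 11, 23, 2, 17, 21, 36, 7, 13, 9, 29, 38.

6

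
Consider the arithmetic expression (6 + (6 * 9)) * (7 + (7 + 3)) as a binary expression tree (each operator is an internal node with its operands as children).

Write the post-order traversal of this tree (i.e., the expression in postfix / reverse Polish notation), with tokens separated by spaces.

6 6 9 * + 7 7 3 + + *

Post-order on an expression tree gives postfix notation: for each operator, emit left operand, right operand, then the operator.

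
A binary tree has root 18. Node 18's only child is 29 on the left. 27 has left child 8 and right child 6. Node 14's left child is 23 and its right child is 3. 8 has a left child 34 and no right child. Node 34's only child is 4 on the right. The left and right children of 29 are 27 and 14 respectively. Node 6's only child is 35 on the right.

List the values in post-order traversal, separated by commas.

Post-order visits the left subtree, then the right subtree, then the node.
At 18: go left to 29.
  At 29: go left to 27.
    At 27: go left to 8.
      At 8: go left to 34.
        At 34: no left child.
        At 34: go right to 4.
          4 is a leaf — visit 4.
        Visit 34.
      At 8: no right child.
      Visit 8.
    At 27: go right to 6.
      At 6: no left child.
      At 6: go right to 35.
        35 is a leaf — visit 35.
      Visit 6.
    Visit 27.
  At 29: go right to 14.
    At 14: go left to 23.
      23 is a leaf — visit 23.
    At 14: go right to 3.
      3 is a leaf — visit 3.
    Visit 14.
  Visit 29.
At 18: no right child.
Visit 18.

4, 34, 8, 35, 6, 27, 23, 3, 14, 29, 18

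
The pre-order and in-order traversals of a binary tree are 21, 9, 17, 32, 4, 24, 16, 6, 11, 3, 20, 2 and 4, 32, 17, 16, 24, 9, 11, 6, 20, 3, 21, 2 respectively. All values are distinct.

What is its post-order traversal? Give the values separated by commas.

The first element of pre-order is the root; it splits in-order into left and right subtrees.
Root 21: left subtree has 10 nodes {4, 32, 17, 16, 24, 9, 11, 6, 20, 3}, right has 1 {2}.
  Root 9: left subtree has 5 nodes {4, 32, 17, 16, 24}, right has 4 {11, 6, 20, 3}.
    Root 17: left subtree has 2 nodes {4, 32}, right has 2 {16, 24}.
      Root 32: left subtree has 1 node {4}, right has 0 { }.
      Root 24: left subtree has 1 node {16}, right has 0 { }.
    Root 6: left subtree has 1 node {11}, right has 2 {20, 3}.
      Root 3: left subtree has 1 node {20}, right has 0 { }.

4, 32, 16, 24, 17, 11, 20, 3, 6, 9, 2, 21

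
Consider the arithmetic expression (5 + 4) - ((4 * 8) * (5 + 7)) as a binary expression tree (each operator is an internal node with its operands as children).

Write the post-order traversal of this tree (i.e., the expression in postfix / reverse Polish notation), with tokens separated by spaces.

Post-order on an expression tree gives postfix notation: for each operator, emit left operand, right operand, then the operator.

5 4 + 4 8 * 5 7 + * -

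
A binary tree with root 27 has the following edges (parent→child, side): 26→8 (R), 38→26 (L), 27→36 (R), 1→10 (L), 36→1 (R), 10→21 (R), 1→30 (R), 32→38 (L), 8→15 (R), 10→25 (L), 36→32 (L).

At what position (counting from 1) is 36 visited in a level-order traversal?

2

Level-order visits nodes level by level from the root, left to right within each level.
Level 0: 27
Level 1: 36
Level 2: 32, 1
Level 3: 38, 10, 30
Level 4: 26, 25, 21
Level 5: 8
Level 6: 15
Full level-order sequence: 27, 36, 32, 1, 38, 10, 30, 26, 25, 21, 8, 15.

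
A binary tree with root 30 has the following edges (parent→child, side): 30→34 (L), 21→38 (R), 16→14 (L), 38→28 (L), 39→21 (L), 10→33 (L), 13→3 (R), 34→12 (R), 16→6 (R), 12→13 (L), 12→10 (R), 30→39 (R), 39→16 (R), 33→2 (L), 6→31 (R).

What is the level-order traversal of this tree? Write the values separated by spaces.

Level-order visits nodes level by level from the root, left to right within each level.
Level 0: 30
Level 1: 34, 39
Level 2: 12, 21, 16
Level 3: 13, 10, 38, 14, 6
Level 4: 3, 33, 28, 31
Level 5: 2

30 34 39 12 21 16 13 10 38 14 6 3 33 28 31 2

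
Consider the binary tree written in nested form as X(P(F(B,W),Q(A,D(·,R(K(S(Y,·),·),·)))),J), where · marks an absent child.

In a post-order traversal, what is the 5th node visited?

Post-order visits the left subtree, then the right subtree, then the node.
At X: go left to P.
  At P: go left to F.
    At F: go left to B.
      B is a leaf — visit B.
    At F: go right to W.
      W is a leaf — visit W.
    Visit F.
  At P: go right to Q.
    At Q: go left to A.
      A is a leaf — visit A.
    At Q: go right to D.
      At D: no left child.
      At D: go right to R.
        At R: go left to K.
          At K: go left to S.
            At S: go left to Y.
              Y is a leaf — visit Y.
            At S: no right child.
            Visit S.
          At K: no right child.
          Visit K.
        At R: no right child.
        Visit R.
      Visit D.
    Visit Q.
  Visit P.
At X: go right to J.
  J is a leaf — visit J.
Visit X.
Full post-order sequence: B, W, F, A, Y, S, K, R, D, Q, P, J, X.

Y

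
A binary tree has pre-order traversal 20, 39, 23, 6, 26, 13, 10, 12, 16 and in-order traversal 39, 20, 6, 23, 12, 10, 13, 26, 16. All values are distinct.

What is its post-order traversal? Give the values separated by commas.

The first element of pre-order is the root; it splits in-order into left and right subtrees.
Root 20: left subtree has 1 node {39}, right has 7 {6, 23, 12, 10, 13, 26, 16}.
  Root 23: left subtree has 1 node {6}, right has 5 {12, 10, 13, 26, 16}.
    Root 26: left subtree has 3 nodes {12, 10, 13}, right has 1 {16}.
      Root 13: left subtree has 2 nodes {12, 10}, right has 0 { }.
        Root 10: left subtree has 1 node {12}, right has 0 { }.

39, 6, 12, 10, 13, 16, 26, 23, 20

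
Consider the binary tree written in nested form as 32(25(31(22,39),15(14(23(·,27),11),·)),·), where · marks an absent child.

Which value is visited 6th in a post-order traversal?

Post-order visits the left subtree, then the right subtree, then the node.
At 32: go left to 25.
  At 25: go left to 31.
    At 31: go left to 22.
      22 is a leaf — visit 22.
    At 31: go right to 39.
      39 is a leaf — visit 39.
    Visit 31.
  At 25: go right to 15.
    At 15: go left to 14.
      At 14: go left to 23.
        At 23: no left child.
        At 23: go right to 27.
          27 is a leaf — visit 27.
        Visit 23.
      At 14: go right to 11.
        11 is a leaf — visit 11.
      Visit 14.
    At 15: no right child.
    Visit 15.
  Visit 25.
At 32: no right child.
Visit 32.
Full post-order sequence: 22, 39, 31, 27, 23, 11, 14, 15, 25, 32.

11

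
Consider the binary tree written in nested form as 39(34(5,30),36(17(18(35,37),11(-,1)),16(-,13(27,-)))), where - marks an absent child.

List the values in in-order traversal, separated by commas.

In-order visits the left subtree, then the node, then the right subtree.
At 39: go left to 34.
  At 34: go left to 5.
    5 is a leaf — visit 5.
  Visit 34.
  At 34: go right to 30.
    30 is a leaf — visit 30.
Visit 39.
At 39: go right to 36.
  At 36: go left to 17.
    At 17: go left to 18.
      At 18: go left to 35.
        35 is a leaf — visit 35.
      Visit 18.
      At 18: go right to 37.
        37 is a leaf — visit 37.
    Visit 17.
    At 17: go right to 11.
      At 11: no left child.
      Visit 11.
      At 11: go right to 1.
        1 is a leaf — visit 1.
  Visit 36.
  At 36: go right to 16.
    At 16: no left child.
    Visit 16.
    At 16: go right to 13.
      At 13: go left to 27.
        27 is a leaf — visit 27.
      Visit 13.
      At 13: no right child.

5, 34, 30, 39, 35, 18, 37, 17, 11, 1, 36, 16, 27, 13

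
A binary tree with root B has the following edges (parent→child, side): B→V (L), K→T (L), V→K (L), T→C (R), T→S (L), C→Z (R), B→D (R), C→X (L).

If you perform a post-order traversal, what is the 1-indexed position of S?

Post-order visits the left subtree, then the right subtree, then the node.
At B: go left to V.
  At V: go left to K.
    At K: go left to T.
      At T: go left to S.
        S is a leaf — visit S.
      At T: go right to C.
        At C: go left to X.
          X is a leaf — visit X.
        At C: go right to Z.
          Z is a leaf — visit Z.
        Visit C.
      Visit T.
    At K: no right child.
    Visit K.
  At V: no right child.
  Visit V.
At B: go right to D.
  D is a leaf — visit D.
Visit B.
Full post-order sequence: S, X, Z, C, T, K, V, D, B.

1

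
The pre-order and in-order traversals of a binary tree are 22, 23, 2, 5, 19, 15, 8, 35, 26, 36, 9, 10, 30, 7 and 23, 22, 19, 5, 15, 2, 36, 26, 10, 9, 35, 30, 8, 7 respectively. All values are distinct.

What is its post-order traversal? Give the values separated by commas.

23, 19, 15, 5, 36, 10, 9, 26, 30, 35, 7, 8, 2, 22

The first element of pre-order is the root; it splits in-order into left and right subtrees.
Root 22: left subtree has 1 node {23}, right has 12 {19, 5, 15, 2, 36, 26, 10, 9, 35, 30, 8, 7}.
  Root 2: left subtree has 3 nodes {19, 5, 15}, right has 8 {36, 26, 10, 9, 35, 30, 8, 7}.
    Root 5: left subtree has 1 node {19}, right has 1 {15}.
    Root 8: left subtree has 6 nodes {36, 26, 10, 9, 35, 30}, right has 1 {7}.
      Root 35: left subtree has 4 nodes {36, 26, 10, 9}, right has 1 {30}.
        Root 26: left subtree has 1 node {36}, right has 2 {10, 9}.
          Root 9: left subtree has 1 node {10}, right has 0 { }.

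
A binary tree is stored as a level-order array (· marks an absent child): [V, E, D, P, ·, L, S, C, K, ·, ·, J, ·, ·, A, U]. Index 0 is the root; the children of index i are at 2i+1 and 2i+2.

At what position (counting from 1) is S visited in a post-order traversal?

9

Post-order visits the left subtree, then the right subtree, then the node.
At V: go left to E.
  At E: go left to P.
    At P: go left to C.
      At C: go left to U.
        U is a leaf — visit U.
      At C: no right child.
      Visit C.
    At P: go right to K.
      K is a leaf — visit K.
    Visit P.
  At E: no right child.
  Visit E.
At V: go right to D.
  At D: go left to L.
    At L: go left to J.
      J is a leaf — visit J.
    At L: no right child.
    Visit L.
  At D: go right to S.
    At S: no left child.
    At S: go right to A.
      A is a leaf — visit A.
    Visit S.
  Visit D.
Visit V.
Full post-order sequence: U, C, K, P, E, J, L, A, S, D, V.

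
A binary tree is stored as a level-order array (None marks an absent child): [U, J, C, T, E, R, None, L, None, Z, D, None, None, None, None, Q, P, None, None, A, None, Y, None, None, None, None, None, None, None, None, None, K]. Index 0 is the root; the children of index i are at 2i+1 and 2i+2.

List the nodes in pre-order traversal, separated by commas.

U, J, T, L, Q, K, P, E, Z, A, D, Y, C, R

Pre-order visits the node, then its left subtree, then its right subtree.
Visit U.
At U: go left to J.
  Visit J.
  At J: go left to T.
    Visit T.
    At T: go left to L.
      Visit L.
      At L: go left to Q.
        Visit Q.
        At Q: go left to K.
          K is a leaf — visit K.
        At Q: no right child.
      At L: go right to P.
        P is a leaf — visit P.
    At T: no right child.
  At J: go right to E.
    Visit E.
    At E: go left to Z.
      Visit Z.
      At Z: go left to A.
        A is a leaf — visit A.
      At Z: no right child.
    At E: go right to D.
      Visit D.
      At D: go left to Y.
        Y is a leaf — visit Y.
      At D: no right child.
At U: go right to C.
  Visit C.
  At C: go left to R.
    R is a leaf — visit R.
  At C: no right child.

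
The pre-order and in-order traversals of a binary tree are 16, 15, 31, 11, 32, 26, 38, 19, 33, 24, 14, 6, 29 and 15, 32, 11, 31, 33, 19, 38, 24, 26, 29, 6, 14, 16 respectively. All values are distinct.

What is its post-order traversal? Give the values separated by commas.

32, 11, 33, 19, 24, 38, 29, 6, 14, 26, 31, 15, 16

The first element of pre-order is the root; it splits in-order into left and right subtrees.
Root 16: left subtree has 12 nodes {15, 32, 11, 31, 33, 19, 38, 24, 26, 29, 6, 14}, right has 0 { }.
  Root 15: left subtree has 0 nodes { }, right has 11 {32, 11, 31, 33, 19, 38, 24, 26, 29, 6, 14}.
    Root 31: left subtree has 2 nodes {32, 11}, right has 8 {33, 19, 38, 24, 26, 29, 6, 14}.
      Root 11: left subtree has 1 node {32}, right has 0 { }.
      Root 26: left subtree has 4 nodes {33, 19, 38, 24}, right has 3 {29, 6, 14}.
        Root 38: left subtree has 2 nodes {33, 19}, right has 1 {24}.
          Root 19: left subtree has 1 node {33}, right has 0 { }.
        Root 14: left subtree has 2 nodes {29, 6}, right has 0 { }.
          Root 6: left subtree has 1 node {29}, right has 0 { }.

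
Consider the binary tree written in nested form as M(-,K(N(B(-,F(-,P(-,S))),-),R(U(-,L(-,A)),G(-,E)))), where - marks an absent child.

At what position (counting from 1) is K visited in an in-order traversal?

In-order visits the left subtree, then the node, then the right subtree.
At M: no left child.
Visit M.
At M: go right to K.
  At K: go left to N.
    At N: go left to B.
      At B: no left child.
      Visit B.
      At B: go right to F.
        At F: no left child.
        Visit F.
        At F: go right to P.
          At P: no left child.
          Visit P.
          At P: go right to S.
            S is a leaf — visit S.
    Visit N.
    At N: no right child.
  Visit K.
  At K: go right to R.
    At R: go left to U.
      At U: no left child.
      Visit U.
      At U: go right to L.
        At L: no left child.
        Visit L.
        At L: go right to A.
          A is a leaf — visit A.
    Visit R.
    At R: go right to G.
      At G: no left child.
      Visit G.
      At G: go right to E.
        E is a leaf — visit E.
Full in-order sequence: M, B, F, P, S, N, K, U, L, A, R, G, E.

7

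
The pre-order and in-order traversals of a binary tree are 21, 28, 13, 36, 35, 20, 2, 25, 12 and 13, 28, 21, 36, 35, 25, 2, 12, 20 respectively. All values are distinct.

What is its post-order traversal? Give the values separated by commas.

13, 28, 25, 12, 2, 20, 35, 36, 21

The first element of pre-order is the root; it splits in-order into left and right subtrees.
Root 21: left subtree has 2 nodes {13, 28}, right has 6 {36, 35, 25, 2, 12, 20}.
  Root 28: left subtree has 1 node {13}, right has 0 { }.
  Root 36: left subtree has 0 nodes { }, right has 5 {35, 25, 2, 12, 20}.
    Root 35: left subtree has 0 nodes { }, right has 4 {25, 2, 12, 20}.
      Root 20: left subtree has 3 nodes {25, 2, 12}, right has 0 { }.
        Root 2: left subtree has 1 node {25}, right has 1 {12}.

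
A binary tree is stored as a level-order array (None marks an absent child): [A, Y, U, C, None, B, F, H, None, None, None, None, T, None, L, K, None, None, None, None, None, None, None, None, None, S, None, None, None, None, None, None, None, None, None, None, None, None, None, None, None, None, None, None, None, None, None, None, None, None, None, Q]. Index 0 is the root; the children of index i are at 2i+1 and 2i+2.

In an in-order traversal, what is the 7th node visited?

Q

In-order visits the left subtree, then the node, then the right subtree.
At A: go left to Y.
  At Y: go left to C.
    At C: go left to H.
      At H: go left to K.
        K is a leaf — visit K.
      Visit H.
      At H: no right child.
    Visit C.
    At C: no right child.
  Visit Y.
  At Y: no right child.
Visit A.
At A: go right to U.
  At U: go left to B.
    At B: no left child.
    Visit B.
    At B: go right to T.
      At T: go left to S.
        At S: go left to Q.
          Q is a leaf — visit Q.
        Visit S.
        At S: no right child.
      Visit T.
      At T: no right child.
  Visit U.
  At U: go right to F.
    At F: no left child.
    Visit F.
    At F: go right to L.
      L is a leaf — visit L.
Full in-order sequence: K, H, C, Y, A, B, Q, S, T, U, F, L.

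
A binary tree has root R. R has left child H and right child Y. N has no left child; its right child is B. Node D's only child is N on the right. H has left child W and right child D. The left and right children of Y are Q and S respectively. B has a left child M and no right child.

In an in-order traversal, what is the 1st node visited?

W

In-order visits the left subtree, then the node, then the right subtree.
At R: go left to H.
  At H: go left to W.
    W is a leaf — visit W.
  Visit H.
  At H: go right to D.
    At D: no left child.
    Visit D.
    At D: go right to N.
      At N: no left child.
      Visit N.
      At N: go right to B.
        At B: go left to M.
          M is a leaf — visit M.
        Visit B.
        At B: no right child.
Visit R.
At R: go right to Y.
  At Y: go left to Q.
    Q is a leaf — visit Q.
  Visit Y.
  At Y: go right to S.
    S is a leaf — visit S.
Full in-order sequence: W, H, D, N, M, B, R, Q, Y, S.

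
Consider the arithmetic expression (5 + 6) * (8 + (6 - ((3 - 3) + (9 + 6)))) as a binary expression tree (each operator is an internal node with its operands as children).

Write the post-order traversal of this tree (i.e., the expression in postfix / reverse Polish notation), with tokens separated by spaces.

Post-order on an expression tree gives postfix notation: for each operator, emit left operand, right operand, then the operator.

5 6 + 8 6 3 3 - 9 6 + + - + *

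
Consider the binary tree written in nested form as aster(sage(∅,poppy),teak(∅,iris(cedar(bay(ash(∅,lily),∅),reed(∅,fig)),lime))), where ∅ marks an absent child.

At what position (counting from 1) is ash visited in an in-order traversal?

5

In-order visits the left subtree, then the node, then the right subtree.
At aster: go left to sage.
  At sage: no left child.
  Visit sage.
  At sage: go right to poppy.
    poppy is a leaf — visit poppy.
Visit aster.
At aster: go right to teak.
  At teak: no left child.
  Visit teak.
  At teak: go right to iris.
    At iris: go left to cedar.
      At cedar: go left to bay.
        At bay: go left to ash.
          At ash: no left child.
          Visit ash.
          At ash: go right to lily.
            lily is a leaf — visit lily.
        Visit bay.
        At bay: no right child.
      Visit cedar.
      At cedar: go right to reed.
        At reed: no left child.
        Visit reed.
        At reed: go right to fig.
          fig is a leaf — visit fig.
    Visit iris.
    At iris: go right to lime.
      lime is a leaf — visit lime.
Full in-order sequence: sage, poppy, aster, teak, ash, lily, bay, cedar, reed, fig, iris, lime.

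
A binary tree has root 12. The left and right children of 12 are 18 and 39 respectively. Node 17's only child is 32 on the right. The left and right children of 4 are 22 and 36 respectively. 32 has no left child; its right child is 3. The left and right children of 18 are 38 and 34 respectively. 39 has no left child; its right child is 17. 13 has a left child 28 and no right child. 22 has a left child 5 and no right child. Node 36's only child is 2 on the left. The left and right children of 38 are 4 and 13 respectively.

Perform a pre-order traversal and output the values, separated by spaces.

12 18 38 4 22 5 36 2 13 28 34 39 17 32 3

Pre-order visits the node, then its left subtree, then its right subtree.
Visit 12.
At 12: go left to 18.
  Visit 18.
  At 18: go left to 38.
    Visit 38.
    At 38: go left to 4.
      Visit 4.
      At 4: go left to 22.
        Visit 22.
        At 22: go left to 5.
          5 is a leaf — visit 5.
        At 22: no right child.
      At 4: go right to 36.
        Visit 36.
        At 36: go left to 2.
          2 is a leaf — visit 2.
        At 36: no right child.
    At 38: go right to 13.
      Visit 13.
      At 13: go left to 28.
        28 is a leaf — visit 28.
      At 13: no right child.
  At 18: go right to 34.
    34 is a leaf — visit 34.
At 12: go right to 39.
  Visit 39.
  At 39: no left child.
  At 39: go right to 17.
    Visit 17.
    At 17: no left child.
    At 17: go right to 32.
      Visit 32.
      At 32: no left child.
      At 32: go right to 3.
        3 is a leaf — visit 3.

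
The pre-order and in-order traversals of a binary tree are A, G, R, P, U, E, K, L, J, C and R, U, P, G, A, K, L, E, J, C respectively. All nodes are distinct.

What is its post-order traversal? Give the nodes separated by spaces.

The first element of pre-order is the root; it splits in-order into left and right subtrees.
Root A: left subtree has 4 nodes {R, U, P, G}, right has 5 {K, L, E, J, C}.
  Root G: left subtree has 3 nodes {R, U, P}, right has 0 { }.
    Root R: left subtree has 0 nodes { }, right has 2 {U, P}.
      Root P: left subtree has 1 node {U}, right has 0 { }.
  Root E: left subtree has 2 nodes {K, L}, right has 2 {J, C}.
    Root K: left subtree has 0 nodes { }, right has 1 {L}.
    Root J: left subtree has 0 nodes { }, right has 1 {C}.

U P R G L K C J E A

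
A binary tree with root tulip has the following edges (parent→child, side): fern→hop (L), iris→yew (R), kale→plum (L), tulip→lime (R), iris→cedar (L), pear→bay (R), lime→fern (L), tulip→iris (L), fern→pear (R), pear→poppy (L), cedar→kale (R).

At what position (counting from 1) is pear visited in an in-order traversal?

10

In-order visits the left subtree, then the node, then the right subtree.
At tulip: go left to iris.
  At iris: go left to cedar.
    At cedar: no left child.
    Visit cedar.
    At cedar: go right to kale.
      At kale: go left to plum.
        plum is a leaf — visit plum.
      Visit kale.
      At kale: no right child.
  Visit iris.
  At iris: go right to yew.
    yew is a leaf — visit yew.
Visit tulip.
At tulip: go right to lime.
  At lime: go left to fern.
    At fern: go left to hop.
      hop is a leaf — visit hop.
    Visit fern.
    At fern: go right to pear.
      At pear: go left to poppy.
        poppy is a leaf — visit poppy.
      Visit pear.
      At pear: go right to bay.
        bay is a leaf — visit bay.
  Visit lime.
  At lime: no right child.
Full in-order sequence: cedar, plum, kale, iris, yew, tulip, hop, fern, poppy, pear, bay, lime.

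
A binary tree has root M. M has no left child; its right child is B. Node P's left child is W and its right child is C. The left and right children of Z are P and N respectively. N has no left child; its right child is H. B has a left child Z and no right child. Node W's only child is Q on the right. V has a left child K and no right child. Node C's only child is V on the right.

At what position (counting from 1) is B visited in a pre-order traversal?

Pre-order visits the node, then its left subtree, then its right subtree.
Visit M.
At M: no left child.
At M: go right to B.
  Visit B.
  At B: go left to Z.
    Visit Z.
    At Z: go left to P.
      Visit P.
      At P: go left to W.
        Visit W.
        At W: no left child.
        At W: go right to Q.
          Q is a leaf — visit Q.
      At P: go right to C.
        Visit C.
        At C: no left child.
        At C: go right to V.
          Visit V.
          At V: go left to K.
            K is a leaf — visit K.
          At V: no right child.
    At Z: go right to N.
      Visit N.
      At N: no left child.
      At N: go right to H.
        H is a leaf — visit H.
  At B: no right child.
Full pre-order sequence: M, B, Z, P, W, Q, C, V, K, N, H.

2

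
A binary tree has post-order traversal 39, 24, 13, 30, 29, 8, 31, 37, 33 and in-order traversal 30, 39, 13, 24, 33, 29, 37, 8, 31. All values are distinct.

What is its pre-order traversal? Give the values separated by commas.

33, 30, 13, 39, 24, 37, 29, 31, 8

The last element of post-order is the root; it splits in-order into left and right subtrees.
Root 33: left subtree has 4 nodes {30, 39, 13, 24}, right has 4 {29, 37, 8, 31}.
  Root 30: left subtree has 0 nodes { }, right has 3 {39, 13, 24}.
    Root 13: left subtree has 1 node {39}, right has 1 {24}.
  Root 37: left subtree has 1 node {29}, right has 2 {8, 31}.
    Root 31: left subtree has 1 node {8}, right has 0 { }.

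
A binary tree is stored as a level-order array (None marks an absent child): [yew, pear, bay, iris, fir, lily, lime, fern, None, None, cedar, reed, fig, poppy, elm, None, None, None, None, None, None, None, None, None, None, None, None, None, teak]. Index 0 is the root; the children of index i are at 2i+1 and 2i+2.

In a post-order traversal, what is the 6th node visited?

reed

Post-order visits the left subtree, then the right subtree, then the node.
At yew: go left to pear.
  At pear: go left to iris.
    At iris: go left to fern.
      fern is a leaf — visit fern.
    At iris: no right child.
    Visit iris.
  At pear: go right to fir.
    At fir: no left child.
    At fir: go right to cedar.
      cedar is a leaf — visit cedar.
    Visit fir.
  Visit pear.
At yew: go right to bay.
  At bay: go left to lily.
    At lily: go left to reed.
      reed is a leaf — visit reed.
    At lily: go right to fig.
      fig is a leaf — visit fig.
    Visit lily.
  At bay: go right to lime.
    At lime: go left to poppy.
      At poppy: no left child.
      At poppy: go right to teak.
        teak is a leaf — visit teak.
      Visit poppy.
    At lime: go right to elm.
      elm is a leaf — visit elm.
    Visit lime.
  Visit bay.
Visit yew.
Full post-order sequence: fern, iris, cedar, fir, pear, reed, fig, lily, teak, poppy, elm, lime, bay, yew.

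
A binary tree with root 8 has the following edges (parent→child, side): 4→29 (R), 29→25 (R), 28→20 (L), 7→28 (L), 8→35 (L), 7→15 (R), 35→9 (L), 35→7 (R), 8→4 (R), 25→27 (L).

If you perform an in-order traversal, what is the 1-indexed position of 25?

In-order visits the left subtree, then the node, then the right subtree.
At 8: go left to 35.
  At 35: go left to 9.
    9 is a leaf — visit 9.
  Visit 35.
  At 35: go right to 7.
    At 7: go left to 28.
      At 28: go left to 20.
        20 is a leaf — visit 20.
      Visit 28.
      At 28: no right child.
    Visit 7.
    At 7: go right to 15.
      15 is a leaf — visit 15.
Visit 8.
At 8: go right to 4.
  At 4: no left child.
  Visit 4.
  At 4: go right to 29.
    At 29: no left child.
    Visit 29.
    At 29: go right to 25.
      At 25: go left to 27.
        27 is a leaf — visit 27.
      Visit 25.
      At 25: no right child.
Full in-order sequence: 9, 35, 20, 28, 7, 15, 8, 4, 29, 27, 25.

11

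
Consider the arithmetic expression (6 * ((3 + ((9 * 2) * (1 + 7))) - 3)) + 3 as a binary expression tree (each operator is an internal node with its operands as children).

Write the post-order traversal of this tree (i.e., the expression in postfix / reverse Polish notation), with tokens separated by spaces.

Post-order on an expression tree gives postfix notation: for each operator, emit left operand, right operand, then the operator.

6 3 9 2 * 1 7 + * + 3 - * 3 +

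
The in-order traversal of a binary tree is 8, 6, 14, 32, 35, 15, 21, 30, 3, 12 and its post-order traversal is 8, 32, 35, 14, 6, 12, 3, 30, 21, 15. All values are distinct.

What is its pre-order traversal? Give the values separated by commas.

The last element of post-order is the root; it splits in-order into left and right subtrees.
Root 15: left subtree has 5 nodes {8, 6, 14, 32, 35}, right has 4 {21, 30, 3, 12}.
  Root 6: left subtree has 1 node {8}, right has 3 {14, 32, 35}.
    Root 14: left subtree has 0 nodes { }, right has 2 {32, 35}.
      Root 35: left subtree has 1 node {32}, right has 0 { }.
  Root 21: left subtree has 0 nodes { }, right has 3 {30, 3, 12}.
    Root 30: left subtree has 0 nodes { }, right has 2 {3, 12}.
      Root 3: left subtree has 0 nodes { }, right has 1 {12}.

15, 6, 8, 14, 35, 32, 21, 30, 3, 12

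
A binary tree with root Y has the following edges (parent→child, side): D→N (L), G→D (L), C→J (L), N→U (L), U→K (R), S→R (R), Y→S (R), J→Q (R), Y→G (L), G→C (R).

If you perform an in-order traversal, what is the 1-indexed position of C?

In-order visits the left subtree, then the node, then the right subtree.
At Y: go left to G.
  At G: go left to D.
    At D: go left to N.
      At N: go left to U.
        At U: no left child.
        Visit U.
        At U: go right to K.
          K is a leaf — visit K.
      Visit N.
      At N: no right child.
    Visit D.
    At D: no right child.
  Visit G.
  At G: go right to C.
    At C: go left to J.
      At J: no left child.
      Visit J.
      At J: go right to Q.
        Q is a leaf — visit Q.
    Visit C.
    At C: no right child.
Visit Y.
At Y: go right to S.
  At S: no left child.
  Visit S.
  At S: go right to R.
    R is a leaf — visit R.
Full in-order sequence: U, K, N, D, G, J, Q, C, Y, S, R.

8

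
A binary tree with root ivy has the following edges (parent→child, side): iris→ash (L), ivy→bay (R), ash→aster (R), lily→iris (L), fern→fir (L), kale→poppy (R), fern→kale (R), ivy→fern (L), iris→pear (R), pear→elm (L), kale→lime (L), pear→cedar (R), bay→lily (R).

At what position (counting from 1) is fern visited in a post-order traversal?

Post-order visits the left subtree, then the right subtree, then the node.
At ivy: go left to fern.
  At fern: go left to fir.
    fir is a leaf — visit fir.
  At fern: go right to kale.
    At kale: go left to lime.
      lime is a leaf — visit lime.
    At kale: go right to poppy.
      poppy is a leaf — visit poppy.
    Visit kale.
  Visit fern.
At ivy: go right to bay.
  At bay: no left child.
  At bay: go right to lily.
    At lily: go left to iris.
      At iris: go left to ash.
        At ash: no left child.
        At ash: go right to aster.
          aster is a leaf — visit aster.
        Visit ash.
      At iris: go right to pear.
        At pear: go left to elm.
          elm is a leaf — visit elm.
        At pear: go right to cedar.
          cedar is a leaf — visit cedar.
        Visit pear.
      Visit iris.
    At lily: no right child.
    Visit lily.
  Visit bay.
Visit ivy.
Full post-order sequence: fir, lime, poppy, kale, fern, aster, ash, elm, cedar, pear, iris, lily, bay, ivy.

5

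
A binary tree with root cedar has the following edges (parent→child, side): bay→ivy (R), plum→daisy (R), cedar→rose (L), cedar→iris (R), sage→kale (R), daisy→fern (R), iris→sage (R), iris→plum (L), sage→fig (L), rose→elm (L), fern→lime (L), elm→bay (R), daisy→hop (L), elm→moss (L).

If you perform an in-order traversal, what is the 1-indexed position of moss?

1

In-order visits the left subtree, then the node, then the right subtree.
At cedar: go left to rose.
  At rose: go left to elm.
    At elm: go left to moss.
      moss is a leaf — visit moss.
    Visit elm.
    At elm: go right to bay.
      At bay: no left child.
      Visit bay.
      At bay: go right to ivy.
        ivy is a leaf — visit ivy.
  Visit rose.
  At rose: no right child.
Visit cedar.
At cedar: go right to iris.
  At iris: go left to plum.
    At plum: no left child.
    Visit plum.
    At plum: go right to daisy.
      At daisy: go left to hop.
        hop is a leaf — visit hop.
      Visit daisy.
      At daisy: go right to fern.
        At fern: go left to lime.
          lime is a leaf — visit lime.
        Visit fern.
        At fern: no right child.
  Visit iris.
  At iris: go right to sage.
    At sage: go left to fig.
      fig is a leaf — visit fig.
    Visit sage.
    At sage: go right to kale.
      kale is a leaf — visit kale.
Full in-order sequence: moss, elm, bay, ivy, rose, cedar, plum, hop, daisy, lime, fern, iris, fig, sage, kale.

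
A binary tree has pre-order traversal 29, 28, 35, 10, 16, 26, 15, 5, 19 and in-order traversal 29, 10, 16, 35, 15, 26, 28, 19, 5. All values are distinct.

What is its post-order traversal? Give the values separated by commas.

16, 10, 15, 26, 35, 19, 5, 28, 29

The first element of pre-order is the root; it splits in-order into left and right subtrees.
Root 29: left subtree has 0 nodes { }, right has 8 {10, 16, 35, 15, 26, 28, 19, 5}.
  Root 28: left subtree has 5 nodes {10, 16, 35, 15, 26}, right has 2 {19, 5}.
    Root 35: left subtree has 2 nodes {10, 16}, right has 2 {15, 26}.
      Root 10: left subtree has 0 nodes { }, right has 1 {16}.
      Root 26: left subtree has 1 node {15}, right has 0 { }.
    Root 5: left subtree has 1 node {19}, right has 0 { }.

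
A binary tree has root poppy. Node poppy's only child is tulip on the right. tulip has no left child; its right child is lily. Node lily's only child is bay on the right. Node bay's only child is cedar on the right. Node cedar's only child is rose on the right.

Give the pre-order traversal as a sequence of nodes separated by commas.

poppy, tulip, lily, bay, cedar, rose

Pre-order visits the node, then its left subtree, then its right subtree.
Visit poppy.
At poppy: no left child.
At poppy: go right to tulip.
  Visit tulip.
  At tulip: no left child.
  At tulip: go right to lily.
    Visit lily.
    At lily: no left child.
    At lily: go right to bay.
      Visit bay.
      At bay: no left child.
      At bay: go right to cedar.
        Visit cedar.
        At cedar: no left child.
        At cedar: go right to rose.
          rose is a leaf — visit rose.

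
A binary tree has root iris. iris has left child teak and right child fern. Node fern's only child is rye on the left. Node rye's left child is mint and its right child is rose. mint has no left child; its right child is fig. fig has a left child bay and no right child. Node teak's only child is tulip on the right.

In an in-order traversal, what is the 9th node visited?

In-order visits the left subtree, then the node, then the right subtree.
At iris: go left to teak.
  At teak: no left child.
  Visit teak.
  At teak: go right to tulip.
    tulip is a leaf — visit tulip.
Visit iris.
At iris: go right to fern.
  At fern: go left to rye.
    At rye: go left to mint.
      At mint: no left child.
      Visit mint.
      At mint: go right to fig.
        At fig: go left to bay.
          bay is a leaf — visit bay.
        Visit fig.
        At fig: no right child.
    Visit rye.
    At rye: go right to rose.
      rose is a leaf — visit rose.
  Visit fern.
  At fern: no right child.
Full in-order sequence: teak, tulip, iris, mint, bay, fig, rye, rose, fern.

fern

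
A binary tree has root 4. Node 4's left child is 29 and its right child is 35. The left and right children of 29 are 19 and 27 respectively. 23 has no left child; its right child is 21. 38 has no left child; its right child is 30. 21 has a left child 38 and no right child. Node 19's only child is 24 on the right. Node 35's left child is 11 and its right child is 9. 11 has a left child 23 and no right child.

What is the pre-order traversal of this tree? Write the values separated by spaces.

Pre-order visits the node, then its left subtree, then its right subtree.
Visit 4.
At 4: go left to 29.
  Visit 29.
  At 29: go left to 19.
    Visit 19.
    At 19: no left child.
    At 19: go right to 24.
      24 is a leaf — visit 24.
  At 29: go right to 27.
    27 is a leaf — visit 27.
At 4: go right to 35.
  Visit 35.
  At 35: go left to 11.
    Visit 11.
    At 11: go left to 23.
      Visit 23.
      At 23: no left child.
      At 23: go right to 21.
        Visit 21.
        At 21: go left to 38.
          Visit 38.
          At 38: no left child.
          At 38: go right to 30.
            30 is a leaf — visit 30.
        At 21: no right child.
    At 11: no right child.
  At 35: go right to 9.
    9 is a leaf — visit 9.

4 29 19 24 27 35 11 23 21 38 30 9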